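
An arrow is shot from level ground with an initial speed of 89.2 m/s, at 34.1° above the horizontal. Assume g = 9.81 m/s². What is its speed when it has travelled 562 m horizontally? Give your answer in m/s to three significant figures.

77.9 m/s

Components: vₓ = 89.20 cos 34.1° = 73.86 m/s, v_y0 = 89.20 sin 34.1° = 50.01 m/s.
x = vₓ t ⇒ t = 562/73.86 = 7.609 s.
Vertical velocity there: v_y = v_y0 − g t = 50.01 − 9.81 × 7.609 = −24.63 m/s.
Speed: √(vₓ² + v_y²) = √(73.86² + 24.63²) = 77.86 m/s.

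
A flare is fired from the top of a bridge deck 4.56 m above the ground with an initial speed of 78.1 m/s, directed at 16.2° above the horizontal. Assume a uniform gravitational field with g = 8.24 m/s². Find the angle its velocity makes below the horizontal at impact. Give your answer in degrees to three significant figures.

17.4°

Horizontal component vₓ = 78.10 cos 16.2° = 75.00 m/s; vertical v_y0 = 78.10 sin 16.2° = 21.79 m/s.
With up positive and y = 0 at the ground: y(t) = 4.56 + (21.79) t − 4.120 t². Setting y = 0 and taking the positive root: t = [21.79 + √(21.79² + 2·8.24·4.56)] / 8.24 = (21.79 + 23.45) / 8.24 = 5.490 s.
At impact: v_y = v_y0 − g t = −23.45 m/s; vₓ = 75.00 m/s.
Angle below horizontal: arctan(|v_y|/vₓ) = arctan(23.45/75.00) = 17.36°.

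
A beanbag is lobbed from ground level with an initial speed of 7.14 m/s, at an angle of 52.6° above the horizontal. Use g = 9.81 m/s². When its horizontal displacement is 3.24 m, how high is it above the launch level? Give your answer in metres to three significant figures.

1.50 m

Components: vₓ = 7.140 cos 52.6° = 4.337 m/s, v_y0 = 7.140 sin 52.6° = 5.672 m/s.
Time to reach x = 3.24 m: t = x/vₓ = 3.24/4.337 = 0.7471 s.
Height: y = v_y0 t − ½ g t² = 5.672 × 0.7471 − 4.905 × 0.7471² = 4.238 − 2.738 = 1.500 m.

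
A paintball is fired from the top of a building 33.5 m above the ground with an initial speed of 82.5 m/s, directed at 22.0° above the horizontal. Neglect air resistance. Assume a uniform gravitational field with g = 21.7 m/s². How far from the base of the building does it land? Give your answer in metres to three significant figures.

282 m

vₓ = 82.50 cos 22.0° = 76.49 m/s; v_y0 = 82.50 sin 22.0° = 30.91 m/s.
Vertical motion (up positive, ground at y = 0): 10.85 t² − (30.91) t − 33.5 = 0, so t = (30.91 + √(30.91² + 2·21.7·33.5)) / 21.7 = (30.91 + 49.08) / 21.7 = 3.686 s.
Horizontal distance: R = vₓ t = 76.49 × 3.686 = 282.0 m.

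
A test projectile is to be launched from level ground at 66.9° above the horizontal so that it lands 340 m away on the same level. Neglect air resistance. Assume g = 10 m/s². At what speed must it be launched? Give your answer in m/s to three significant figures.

68.6 m/s

From R = (v₀² / g) sin 2θ: v₀ = √(gR / sin 2θ).
v₀ = √(10.0 × 340 / sin 133.8°) = √(3400 / 0.7218) = √4710.7 = 68.63 m/s.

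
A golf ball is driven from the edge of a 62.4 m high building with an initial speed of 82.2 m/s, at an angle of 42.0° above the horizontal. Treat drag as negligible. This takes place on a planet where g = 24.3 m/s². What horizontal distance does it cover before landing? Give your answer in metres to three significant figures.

Horizontal component vₓ = 82.20 cos 42.0° = 61.09 m/s; vertical v_y0 = 82.20 sin 42.0° = 55.00 m/s.
With up positive and y = 0 at the ground: y(t) = 62.4 + (55.00) t − 12.15 t². Setting y = 0 and taking the positive root: t = [55.00 + √(55.00² + 2·24.3·62.4)] / 24.3 = (55.00 + 77.83) / 24.3 = 5.466 s.
Horizontal distance: R = vₓ t = 61.09 × 5.466 = 333.9 m.

334 m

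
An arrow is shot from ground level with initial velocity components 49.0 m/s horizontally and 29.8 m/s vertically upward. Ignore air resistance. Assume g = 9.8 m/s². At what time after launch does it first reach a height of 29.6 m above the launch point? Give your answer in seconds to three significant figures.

1.25 s

Height y(t) = 29.80 t − 4.900 t² = 29.6 gives 4.900 t² − 29.80 t + 29.6 = 0.
t = [29.80 ± √(29.80² − 2·9.80·29.6)] / 9.80 = (29.80 ± 17.55) / 9.80, so t = 1.250 s or t = 4.831 s.
The first (ascending) time is 1.250 s.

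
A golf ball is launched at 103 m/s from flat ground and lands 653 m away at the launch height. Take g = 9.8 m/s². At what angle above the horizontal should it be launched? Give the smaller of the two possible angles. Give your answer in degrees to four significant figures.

18.55°

R = v₀² sin 2θ / g gives sin 2θ = gR/v₀² = 9.80·653/103² = 0.6032.
2θ = 37.10° or 180° − 37.10° = 142.9°, so θ = 18.55° or 71.45°.
The smaller angle is 18.55°.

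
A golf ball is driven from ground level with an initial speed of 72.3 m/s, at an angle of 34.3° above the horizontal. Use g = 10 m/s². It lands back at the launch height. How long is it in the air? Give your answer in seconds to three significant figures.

vₓ = 72.30 cos 34.3° = 59.73 m/s; v_y0 = 72.30 sin 34.3° = 40.74 m/s.
It returns to y = 0 when t = 2 v_y0 / g = 2(40.74)/10.0 = 8.149 s.

8.15 s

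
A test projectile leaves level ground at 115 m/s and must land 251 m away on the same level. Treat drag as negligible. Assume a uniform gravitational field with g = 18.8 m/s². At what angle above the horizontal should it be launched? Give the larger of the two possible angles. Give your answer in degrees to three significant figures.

Level-ground range R = v₀² sin(2θ)/g ⇒ sin(2θ) = gR/v₀² = 18.8 × 251 / 115² = 0.3568.
2θ = 20.90° or 180° − 20.90° = 159.1°, so θ = 10.45° or 79.55°.
The larger angle is 79.55°.

79.5°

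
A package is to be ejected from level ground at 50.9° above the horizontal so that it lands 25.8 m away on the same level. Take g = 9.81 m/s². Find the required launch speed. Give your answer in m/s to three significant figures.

16.1 m/s

Level-ground range: R = v₀² sin(2θ)/g, so v₀ = √(gR / sin 2θ).
v₀ = √(9.81 × 25.8 / sin 101.8°) = √(253.1 / 0.9789) = √258.56 = 16.08 m/s.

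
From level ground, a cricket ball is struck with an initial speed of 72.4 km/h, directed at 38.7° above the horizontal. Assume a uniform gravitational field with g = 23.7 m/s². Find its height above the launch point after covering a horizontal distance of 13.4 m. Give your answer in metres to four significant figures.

Convert: 72.4 km/h = 72.4/3.6 = 20.11 m/s.
Resolve: vₓ = 20.11 cos 38.7° = 15.70 m/s and v_y0 = 20.11 sin 38.7° = 12.57 m/s.
Time to reach x = 13.4 m: t = x/vₓ = 13.4/15.70 = 0.8538 s.
Height: y = v_y0 t − ½ g t² = 12.57 × 0.8538 − 11.85 × 0.8538² = 10.74 − 8.637 = 2.098 m.

2.098 m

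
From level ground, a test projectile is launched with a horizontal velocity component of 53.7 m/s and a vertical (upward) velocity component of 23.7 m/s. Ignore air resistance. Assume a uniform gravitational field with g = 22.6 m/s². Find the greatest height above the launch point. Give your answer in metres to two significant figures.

12 m

Peak height H = v_y0² / (2g) = 561.69 / 45.20 = 12.43 m.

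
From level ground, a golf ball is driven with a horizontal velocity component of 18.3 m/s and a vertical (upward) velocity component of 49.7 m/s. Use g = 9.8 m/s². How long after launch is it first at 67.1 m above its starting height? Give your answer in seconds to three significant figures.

Height y(t) = 49.70 t − 4.900 t² = 67.1 gives 4.900 t² − 49.70 t + 67.1 = 0.
t = [49.70 ± √(49.70² − 2·9.80·67.1)] / 9.80 = (49.70 ± 33.98) / 9.80, so t = 1.604 s or t = 8.539 s.
The first (ascending) time is 1.604 s.

1.60 s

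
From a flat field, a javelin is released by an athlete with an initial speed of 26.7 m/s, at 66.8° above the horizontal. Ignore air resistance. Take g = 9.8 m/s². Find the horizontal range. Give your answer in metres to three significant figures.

52.7 m

Horizontal component vₓ = 26.70 cos 66.8° = 10.52 m/s; vertical v_y0 = 26.70 sin 66.8° = 24.54 m/s.
Time aloft: T = 2 v_y0 / g = 2 × 24.54 / 9.80 = 5.008 s.
Horizontal distance R = vₓ T = 10.52 × 5.008 = 52.68 m.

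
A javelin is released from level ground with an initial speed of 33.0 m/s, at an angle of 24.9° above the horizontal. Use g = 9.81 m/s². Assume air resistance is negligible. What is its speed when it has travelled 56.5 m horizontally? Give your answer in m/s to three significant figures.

Components: vₓ = 33.00 cos 24.9° = 29.93 m/s, v_y0 = 33.00 sin 24.9° = 13.89 m/s.
At x = 56.5 m, t = x/vₓ = 56.5/29.93 = 1.888 s.
Vertical velocity there: v_y = v_y0 − g t = 13.89 − 9.81 × 1.888 = −4.623 m/s.
Speed: √(vₓ² + v_y²) = √(29.93² + 4.623²) = 30.29 m/s.

30.3 m/s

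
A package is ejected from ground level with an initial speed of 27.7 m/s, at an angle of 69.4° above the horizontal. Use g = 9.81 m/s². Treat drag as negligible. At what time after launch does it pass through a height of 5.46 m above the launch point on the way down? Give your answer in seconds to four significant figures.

Horizontal component vₓ = 27.70 cos 69.4° = 9.746 m/s; vertical v_y0 = 27.70 sin 69.4° = 25.93 m/s.
Set y = v_y0 t − ½ g t² = 5.46: 4.905 t² − 25.93 t + 5.46 = 0.
Quadratic formula: t = (25.93 ± √565.18) / 9.81 = (25.93 ± 23.77) / 9.81 → t = 0.2197 s or 5.066 s.
The descending-branch root is 5.066 s.

5.066 s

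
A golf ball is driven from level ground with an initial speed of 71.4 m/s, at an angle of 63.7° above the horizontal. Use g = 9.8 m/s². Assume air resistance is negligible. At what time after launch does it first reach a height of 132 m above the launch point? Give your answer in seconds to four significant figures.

2.566 s

Horizontal component vₓ = 71.40 cos 63.7° = 31.64 m/s; vertical v_y0 = 71.40 sin 63.7° = 64.01 m/s.
Height y(t) = 64.01 t − 4.900 t² = 132 gives 4.900 t² − 64.01 t + 132 = 0.
Quadratic formula: t = (64.01 ± √1510.0) / 9.80 = (64.01 ± 38.86) / 9.80 → t = 2.566 s or 10.50 s.
The first (ascending) time is 2.566 s.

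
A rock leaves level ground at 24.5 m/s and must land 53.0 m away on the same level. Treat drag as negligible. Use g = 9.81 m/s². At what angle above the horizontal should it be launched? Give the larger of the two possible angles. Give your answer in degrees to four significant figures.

59.99°

Level-ground range R = v₀² sin(2θ)/g ⇒ sin(2θ) = gR/v₀² = 9.81 × 53.0 / 24.5² = 0.8662.
2θ = 60.02° or 180° − 60.02° = 120.0°, so θ = 30.01° or 59.99°.
The larger angle is 59.99°.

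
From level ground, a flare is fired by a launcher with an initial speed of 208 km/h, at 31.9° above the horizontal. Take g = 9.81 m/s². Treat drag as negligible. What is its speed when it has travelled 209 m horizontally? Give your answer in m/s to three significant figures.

Convert: 208 km/h = 208/3.6 = 57.78 m/s.
Horizontal component vₓ = 57.78 cos 31.9° = 49.05 m/s; vertical v_y0 = 57.78 sin 31.9° = 30.53 m/s.
x = vₓ t ⇒ t = 209/49.05 = 4.261 s.
Vertical velocity there: v_y = v_y0 − g t = 30.53 − 9.81 × 4.261 = −11.27 m/s.
Speed: √(vₓ² + v_y²) = √(49.05² + 11.27²) = 50.33 m/s.

50.3 m/s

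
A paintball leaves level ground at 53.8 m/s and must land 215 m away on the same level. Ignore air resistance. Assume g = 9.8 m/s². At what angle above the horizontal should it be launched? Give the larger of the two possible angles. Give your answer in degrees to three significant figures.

66.6°

R = v₀² sin 2θ / g gives sin 2θ = gR/v₀² = 9.80·215/53.8² = 0.7279.
2θ = 46.71° or 180° − 46.71° = 133.3°, so θ = 23.36° or 66.64°.
The larger angle is 66.64°.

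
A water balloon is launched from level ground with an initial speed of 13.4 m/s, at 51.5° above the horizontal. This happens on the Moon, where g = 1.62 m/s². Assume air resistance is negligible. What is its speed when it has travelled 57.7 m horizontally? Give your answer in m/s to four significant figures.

Horizontal component vₓ = 13.40 cos 51.5° = 8.342 m/s; vertical v_y0 = 13.40 sin 51.5° = 10.49 m/s.
x = vₓ t ⇒ t = 57.7/8.342 = 6.917 s.
Vertical velocity there: v_y = v_y0 − g t = 10.49 − 1.62 × 6.917 = −0.7187 m/s.
Speed: √(vₓ² + v_y²) = √(8.342² + 0.7187²) = 8.373 m/s.

8.373 m/s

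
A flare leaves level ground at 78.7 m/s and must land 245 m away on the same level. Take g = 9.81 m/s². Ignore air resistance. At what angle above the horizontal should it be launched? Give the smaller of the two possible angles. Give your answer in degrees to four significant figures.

11.42°

From R = (v₀²/g) sin 2θ: sin 2θ = 9.81 × 245 / 6193.7 = 0.3880.
2θ = 22.83° or 180° − 22.83° = 157.2°, so θ = 11.42° or 78.58°.
The smaller angle is 11.42°.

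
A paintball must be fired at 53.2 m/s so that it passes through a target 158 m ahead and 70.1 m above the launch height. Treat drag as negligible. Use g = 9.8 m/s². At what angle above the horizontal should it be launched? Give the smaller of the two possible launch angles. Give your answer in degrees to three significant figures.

44.4°

Trajectory: y = x tanθ − g x² (1 + tan²θ)/(2v₀²). With x = 158, y = 70.1, v₀ = 53.2, g = 9.80:
43.22 tan²θ − 158 tanθ + (113.3) = 0.
tanθ = [158 ± √(158² − 4 × 43.22 × (113.3))] / (2 × 43.22) = (158 ± 73.30) / 86.44, giving tanθ = 0.9798 or 2.676.
θ = 44.42° or 69.51°; the smaller is 44.42°.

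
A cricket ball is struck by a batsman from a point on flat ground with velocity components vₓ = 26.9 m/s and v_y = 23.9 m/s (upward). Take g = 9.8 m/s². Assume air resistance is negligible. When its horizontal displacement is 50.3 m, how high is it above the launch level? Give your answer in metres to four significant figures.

At x = 50.3 m, t = x/vₓ = 50.3/26.90 = 1.870 s.
Height: y = v_y0 t − ½ g t² = 23.90 × 1.870 − 4.900 × 1.870² = 44.69 − 17.13 = 27.56 m.

27.56 m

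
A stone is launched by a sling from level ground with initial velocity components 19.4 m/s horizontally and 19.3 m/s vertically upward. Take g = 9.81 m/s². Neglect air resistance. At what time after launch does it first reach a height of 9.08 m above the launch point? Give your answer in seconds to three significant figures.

Require v_y0 t − ½ g t² = 9.08, i.e. 4.905 t² − 19.30 t + 9.08 = 0.
t = [19.30 ± √(19.30² − 2·9.81·9.08)] / 9.81 = (19.30 ± 13.94) / 9.81, so t = 0.5463 s or t = 3.388 s.
The first (ascending) time is 0.5463 s.

0.546 s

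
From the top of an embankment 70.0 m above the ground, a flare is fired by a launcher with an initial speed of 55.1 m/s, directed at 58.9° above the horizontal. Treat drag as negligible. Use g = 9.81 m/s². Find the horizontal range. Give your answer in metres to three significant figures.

311 m

vₓ = 55.10 cos 58.9° = 28.46 m/s; v_y0 = 55.10 sin 58.9° = 47.18 m/s.
Vertical motion (up positive, ground at y = 0): 4.905 t² − (47.18) t − 70.0 = 0, so t = (47.18 + √(47.18² + 2·9.81·70.0)) / 9.81 = (47.18 + 59.99) / 9.81 = 10.93 s.
Horizontal distance: R = vₓ t = 28.46 × 10.93 = 310.9 m.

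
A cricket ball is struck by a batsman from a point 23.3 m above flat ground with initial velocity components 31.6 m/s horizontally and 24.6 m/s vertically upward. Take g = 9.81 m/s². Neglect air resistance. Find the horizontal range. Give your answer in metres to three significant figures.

184 m

The projectile lands when y = 23.3 + (24.60) t − ½·9.81·t² = 0. Positive root: t = (24.60 + √(24.60² + 2·9.81·23.3)) / 9.81 = (24.60 + 32.59) / 9.81 = 5.830 s.
Horizontal distance: R = vₓ t = 31.60 × 5.830 = 184.2 m.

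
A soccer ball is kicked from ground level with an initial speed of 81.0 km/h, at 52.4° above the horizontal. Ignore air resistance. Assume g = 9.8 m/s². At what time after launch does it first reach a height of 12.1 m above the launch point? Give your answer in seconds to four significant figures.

0.9028 s

Convert: 81.0 km/h = 81.0/3.6 = 22.50 m/s.
Components: vₓ = 22.50 cos 52.4° = 13.73 m/s, v_y0 = 22.50 sin 52.4° = 17.83 m/s.
Set y = v_y0 t − ½ g t² = 12.1: 4.900 t² − 17.83 t + 12.1 = 0.
t = [17.83 ± √(17.83² − 2·9.80·12.1)] / 9.80 = (17.83 ± 8.979) / 9.80, so t = 0.9028 s or t = 2.735 s.
The first (ascending) time is 0.9028 s.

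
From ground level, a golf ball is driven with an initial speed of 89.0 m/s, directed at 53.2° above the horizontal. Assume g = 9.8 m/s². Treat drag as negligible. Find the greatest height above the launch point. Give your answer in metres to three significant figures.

259 m

Horizontal component vₓ = 89.00 cos 53.2° = 53.31 m/s; vertical v_y0 = 89.00 sin 53.2° = 71.27 m/s.
Peak height H = v_y0² / (2g) = 5078.7 / 19.60 = 259.1 m.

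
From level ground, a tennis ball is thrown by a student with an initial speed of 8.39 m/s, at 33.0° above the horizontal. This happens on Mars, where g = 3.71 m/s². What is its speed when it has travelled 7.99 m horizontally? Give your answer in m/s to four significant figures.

Resolve: vₓ = 8.390 cos 33.0° = 7.036 m/s and v_y0 = 8.390 sin 33.0° = 4.570 m/s.
Time to reach x = 7.99 m: t = x/vₓ = 7.99/7.036 = 1.136 s.
Vertical velocity there: v_y = v_y0 − g t = 4.570 − 3.71 × 1.136 = 0.3568 m/s.
Speed: √(vₓ² + v_y²) = √(7.036² + 0.3568²) = 7.045 m/s.

7.045 m/s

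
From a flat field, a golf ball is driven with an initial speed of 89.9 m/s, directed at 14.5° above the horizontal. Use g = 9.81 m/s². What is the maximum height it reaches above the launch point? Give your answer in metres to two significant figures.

Components: vₓ = 89.90 cos 14.5° = 87.04 m/s, v_y0 = 89.90 sin 14.5° = 22.51 m/s.
Maximum height: H = v_y0² / (2g) = 22.51² / (2 × 9.81) = 25.82 m.

26 m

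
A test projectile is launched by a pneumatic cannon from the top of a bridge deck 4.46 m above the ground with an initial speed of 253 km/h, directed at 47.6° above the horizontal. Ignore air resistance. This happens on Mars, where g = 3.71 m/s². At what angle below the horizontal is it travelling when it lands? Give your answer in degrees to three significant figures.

47.8°

Convert: 253 km/h = 253/3.6 = 70.28 m/s.
vₓ = 70.28 cos 47.6° = 47.39 m/s; v_y0 = 70.28 sin 47.6° = 51.90 m/s.
With up positive and y = 0 at the ground: y(t) = 4.46 + (51.90) t − 1.855 t². Setting y = 0 and taking the positive root: t = [51.90 + √(51.90² + 2·3.71·4.46)] / 3.71 = (51.90 + 52.21) / 3.71 = 28.06 s.
At impact: v_y = v_y0 − g t = −52.21 m/s; vₓ = 47.39 m/s.
Angle below horizontal: arctan(|v_y|/vₓ) = arctan(52.21/47.39) = 47.77°.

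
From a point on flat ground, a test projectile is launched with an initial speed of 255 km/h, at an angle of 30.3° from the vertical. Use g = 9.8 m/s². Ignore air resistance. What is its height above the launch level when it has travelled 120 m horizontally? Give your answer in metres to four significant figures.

150.1 m

Convert: 255 km/h = 255/3.6 = 70.83 m/s.
Components: vₓ = 70.83 sin 30.3° = 35.74 m/s, v_y0 = 70.83 cos 30.3° = 61.16 m/s.
At x = 120 m, t = x/vₓ = 120/35.74 = 3.358 s.
Height: y = v_y0 t − ½ g t² = 61.16 × 3.358 − 4.900 × 3.358² = 205.4 − 55.25 = 150.1 m.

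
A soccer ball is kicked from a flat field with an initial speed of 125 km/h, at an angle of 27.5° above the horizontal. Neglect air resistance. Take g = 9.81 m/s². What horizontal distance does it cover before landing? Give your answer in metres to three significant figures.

101 m

Convert: 125 km/h = 125/3.6 = 34.72 m/s.
Horizontal component vₓ = 34.72 cos 27.5° = 30.80 m/s; vertical v_y0 = 34.72 sin 27.5° = 16.03 m/s.
Time aloft: T = 2 v_y0 / g = 2 × 16.03 / 9.81 = 3.269 s.
Horizontal distance R = vₓ T = 30.80 × 3.269 = 100.7 m.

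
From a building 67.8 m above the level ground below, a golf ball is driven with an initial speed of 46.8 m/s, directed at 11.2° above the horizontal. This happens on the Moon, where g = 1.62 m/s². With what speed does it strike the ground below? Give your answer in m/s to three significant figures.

49.1 m/s

Components: vₓ = 46.80 cos 11.2° = 45.91 m/s, v_y0 = 46.80 sin 11.2° = 9.090 m/s.
The projectile lands when y = 67.8 + (9.090) t − ½·1.62·t² = 0. Positive root: t = (9.090 + √(9.090² + 2·1.62·67.8)) / 1.62 = (9.090 + 17.39) / 1.62 = 16.34 s.
Vertical velocity at impact: v_y = v_y0 − g t = 9.090 − 1.62 × 16.34 = −17.39 m/s.
Speed: |v| = √(vₓ² + v_y²) = √(45.91² + 17.39²) = 49.09 m/s.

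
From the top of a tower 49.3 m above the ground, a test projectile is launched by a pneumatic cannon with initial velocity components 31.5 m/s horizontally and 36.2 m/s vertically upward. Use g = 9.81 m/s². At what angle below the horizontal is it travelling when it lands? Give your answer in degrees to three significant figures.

56.6°

With up positive and y = 0 at the ground: y(t) = 49.3 + (36.20) t − 4.905 t². Setting y = 0 and taking the positive root: t = [36.20 + √(36.20² + 2·9.81·49.3)] / 9.81 = (36.20 + 47.73) / 9.81 = 8.555 s.
At impact: v_y = v_y0 − g t = −47.73 m/s; vₓ = 31.50 m/s.
Angle below horizontal: arctan(|v_y|/vₓ) = arctan(47.73/31.50) = 56.57°.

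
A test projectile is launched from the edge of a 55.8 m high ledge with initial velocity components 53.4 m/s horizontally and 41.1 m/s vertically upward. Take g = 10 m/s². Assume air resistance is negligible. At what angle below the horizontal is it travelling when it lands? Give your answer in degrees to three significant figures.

44.8°

Vertical motion (up positive, ground at y = 0): 5.000 t² − (41.10) t − 55.8 = 0, so t = (41.10 + √(41.10² + 2·10.0·55.8)) / 10.0 = (41.10 + 52.96) / 10.0 = 9.406 s.
At impact: v_y = v_y0 − g t = −52.96 m/s; vₓ = 53.40 m/s.
Angle below horizontal: arctan(|v_y|/vₓ) = arctan(52.96/53.40) = 44.77°.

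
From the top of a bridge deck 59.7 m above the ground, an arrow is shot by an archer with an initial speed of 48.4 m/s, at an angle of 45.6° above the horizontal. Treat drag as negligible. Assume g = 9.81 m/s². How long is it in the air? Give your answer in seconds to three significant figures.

vₓ = 48.40 cos 45.6° = 33.86 m/s; v_y0 = 48.40 sin 45.6° = 34.58 m/s.
Vertical motion (up positive, ground at y = 0): 4.905 t² − (34.58) t − 59.7 = 0, so t = (34.58 + √(34.58² + 2·9.81·59.7)) / 9.81 = (34.58 + 48.65) / 9.81 = 8.485 s.

8.48 s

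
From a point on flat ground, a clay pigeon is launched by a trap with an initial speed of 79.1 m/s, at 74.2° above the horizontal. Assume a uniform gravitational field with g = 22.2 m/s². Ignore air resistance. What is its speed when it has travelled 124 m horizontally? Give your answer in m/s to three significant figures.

56.0 m/s

vₓ = 79.10 cos 74.2° = 21.54 m/s; v_y0 = 79.10 sin 74.2° = 76.11 m/s.
Time to reach x = 124 m: t = x/vₓ = 124/21.54 = 5.757 s.
Vertical velocity there: v_y = v_y0 − g t = 76.11 − 22.2 × 5.757 = −51.70 m/s.
Speed: √(vₓ² + v_y²) = √(21.54² + 51.70²) = 56.01 m/s.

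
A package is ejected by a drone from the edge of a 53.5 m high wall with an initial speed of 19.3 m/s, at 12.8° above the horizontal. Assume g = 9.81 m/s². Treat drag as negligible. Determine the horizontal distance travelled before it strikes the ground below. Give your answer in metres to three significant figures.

70.9 m

Components: vₓ = 19.30 cos 12.8° = 18.82 m/s, v_y0 = 19.30 sin 12.8° = 4.276 m/s.
Vertical motion (up positive, ground at y = 0): 4.905 t² − (4.276) t − 53.5 = 0, so t = (4.276 + √(4.276² + 2·9.81·53.5)) / 9.81 = (4.276 + 32.68) / 9.81 = 3.767 s.
Horizontal distance: R = vₓ t = 18.82 × 3.767 = 70.90 m.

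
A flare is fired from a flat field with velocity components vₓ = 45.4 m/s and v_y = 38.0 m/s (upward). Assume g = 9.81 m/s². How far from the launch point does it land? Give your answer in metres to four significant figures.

351.7 m

Time aloft: T = 2 v_y0 / g = 2 × 38.00 / 9.81 = 7.747 s.
Horizontal distance R = vₓ T = 45.40 × 7.747 = 351.7 m.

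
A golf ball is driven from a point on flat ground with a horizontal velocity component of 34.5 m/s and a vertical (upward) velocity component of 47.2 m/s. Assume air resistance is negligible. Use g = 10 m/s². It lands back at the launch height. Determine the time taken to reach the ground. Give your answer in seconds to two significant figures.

It returns to y = 0 when t = 2 v_y0 / g = 2(47.20)/10.0 = 9.440 s.

9.4 s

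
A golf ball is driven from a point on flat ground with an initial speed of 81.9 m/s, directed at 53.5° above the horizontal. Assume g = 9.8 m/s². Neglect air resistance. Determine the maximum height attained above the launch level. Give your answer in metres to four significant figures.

Horizontal component vₓ = 81.90 cos 53.5° = 48.72 m/s; vertical v_y0 = 81.90 sin 53.5° = 65.84 m/s.
At the apex v_y = 0, so H = v_y0²/(2g) = 65.84²/19.60 = 221.1 m.

221.1 m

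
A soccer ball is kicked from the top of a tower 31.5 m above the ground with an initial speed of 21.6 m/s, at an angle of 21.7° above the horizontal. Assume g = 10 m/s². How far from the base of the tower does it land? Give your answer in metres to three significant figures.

68.9 m

Components: vₓ = 21.60 cos 21.7° = 20.07 m/s, v_y0 = 21.60 sin 21.7° = 7.987 m/s.
With up positive and y = 0 at the ground: y(t) = 31.5 + (7.987) t − 5.000 t². Setting y = 0 and taking the positive root: t = [7.987 + √(7.987² + 2·10.0·31.5)] / 10.0 = (7.987 + 26.34) / 10.0 = 3.433 s.
Horizontal distance: R = vₓ t = 20.07 × 3.433 = 68.89 m.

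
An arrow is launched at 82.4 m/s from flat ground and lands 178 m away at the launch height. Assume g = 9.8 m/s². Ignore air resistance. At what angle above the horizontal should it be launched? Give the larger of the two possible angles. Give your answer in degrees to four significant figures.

82.56°

From R = (v₀²/g) sin 2θ: sin 2θ = 9.80 × 178 / 6789.8 = 0.2569.
2θ = 14.89° or 180° − 14.89° = 165.1°, so θ = 7.444° or 82.56°.
The larger angle is 82.56°.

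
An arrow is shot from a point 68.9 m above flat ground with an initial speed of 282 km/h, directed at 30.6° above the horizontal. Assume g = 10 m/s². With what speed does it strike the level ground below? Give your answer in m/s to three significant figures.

Convert: 282 km/h = 282/3.6 = 78.33 m/s.
Horizontal component vₓ = 78.33 cos 30.6° = 67.42 m/s; vertical v_y0 = 78.33 sin 30.6° = 39.87 m/s.
With up positive and y = 0 at the ground: y(t) = 68.9 + (39.87) t − 5.000 t². Setting y = 0 and taking the positive root: t = [39.87 + √(39.87² + 2·10.0·68.9)] / 10.0 = (39.87 + 54.48) / 10.0 = 9.435 s.
Vertical velocity at impact: v_y = v_y0 − g t = 39.87 − 10.0 × 9.435 = −54.48 m/s.
Speed: |v| = √(vₓ² + v_y²) = √(67.42² + 54.48²) = 86.68 m/s.

86.7 m/s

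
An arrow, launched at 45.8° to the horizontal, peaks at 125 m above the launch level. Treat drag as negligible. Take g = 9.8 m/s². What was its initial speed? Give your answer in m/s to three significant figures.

69.0 m/s

At the peak v_y = 0, so v_y0 = √(2gH) = √(2 × 9.80 × 125) = 49.50 m/s.
v_y0 = v₀ sin θ ⇒ v₀ = 49.50 / sin 45.8° = 69.04 m/s.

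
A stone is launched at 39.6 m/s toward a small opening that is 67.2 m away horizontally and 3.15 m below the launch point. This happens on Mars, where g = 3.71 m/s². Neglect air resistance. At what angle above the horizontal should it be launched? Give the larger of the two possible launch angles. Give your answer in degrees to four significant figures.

Trajectory: y = x tanθ − g x² (1 + tan²θ)/(2v₀²). With x = 67.2, y = −3.15, v₀ = 39.6, g = 3.71:
5.342 tan²θ − 67.2 tanθ + (2.192) = 0.
tanθ = [67.2 ± √(67.2² − 4 × 5.342 × (2.192))] / (2 × 5.342) = (67.2 ± 66.85) / 10.68, giving tanθ = 0.03270 or 12.55.
θ = 1.873° or 85.44°; the larger is 85.44°.

85.44°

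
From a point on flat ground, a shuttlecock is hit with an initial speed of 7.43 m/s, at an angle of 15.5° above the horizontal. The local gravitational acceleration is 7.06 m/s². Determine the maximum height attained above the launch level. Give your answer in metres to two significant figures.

0.28 m

Horizontal component vₓ = 7.430 cos 15.5° = 7.160 m/s; vertical v_y0 = 7.430 sin 15.5° = 1.986 m/s.
At the apex v_y = 0, so H = v_y0²/(2g) = 1.986²/14.12 = 0.2792 m.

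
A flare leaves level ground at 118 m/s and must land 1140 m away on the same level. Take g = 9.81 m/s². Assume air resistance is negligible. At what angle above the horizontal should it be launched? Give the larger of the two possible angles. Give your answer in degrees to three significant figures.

From R = (v₀²/g) sin 2θ: sin 2θ = 9.81 × 1140 / 13924 = 0.8032.
2θ = 53.43° or 180° − 53.43° = 126.6°, so θ = 26.72° or 63.28°.
The larger angle is 63.28°.

63.3°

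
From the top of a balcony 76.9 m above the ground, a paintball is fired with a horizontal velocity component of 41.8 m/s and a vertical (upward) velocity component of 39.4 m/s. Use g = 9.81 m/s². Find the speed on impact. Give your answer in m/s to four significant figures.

69.34 m/s

Vertical motion (up positive, ground at y = 0): 4.905 t² − (39.40) t − 76.9 = 0, so t = (39.40 + √(39.40² + 2·9.81·76.9)) / 9.81 = (39.40 + 55.33) / 9.81 = 9.656 s.
Vertical velocity at impact: v_y = v_y0 − g t = 39.40 − 9.81 × 9.656 = −55.33 m/s.
Speed: |v| = √(vₓ² + v_y²) = √(41.80² + 55.33²) = 69.34 m/s.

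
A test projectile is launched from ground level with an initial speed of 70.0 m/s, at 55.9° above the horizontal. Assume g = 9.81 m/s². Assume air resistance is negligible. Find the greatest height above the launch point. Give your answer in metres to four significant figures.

Horizontal component vₓ = 70.00 cos 55.9° = 39.24 m/s; vertical v_y0 = 70.00 sin 55.9° = 57.96 m/s.
Peak height H = v_y0² / (2g) = 3359.9 / 19.62 = 171.2 m.

171.2 m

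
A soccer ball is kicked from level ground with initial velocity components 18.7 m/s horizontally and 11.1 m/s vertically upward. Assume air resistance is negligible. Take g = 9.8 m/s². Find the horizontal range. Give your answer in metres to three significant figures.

Time aloft: T = 2 v_y0 / g = 2 × 11.10 / 9.80 = 2.265 s.
Range: R = vₓ T = 18.70 × 2.265 = 42.36 m.

42.4 m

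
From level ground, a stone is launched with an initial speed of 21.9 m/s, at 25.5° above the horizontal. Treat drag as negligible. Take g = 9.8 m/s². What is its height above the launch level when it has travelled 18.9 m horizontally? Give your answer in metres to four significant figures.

vₓ = 21.90 cos 25.5° = 19.77 m/s; v_y0 = 21.90 sin 25.5° = 9.428 m/s.
x = vₓ t ⇒ t = 18.9/19.77 = 0.9562 s.
Height: y = v_y0 t − ½ g t² = 9.428 × 0.9562 − 4.900 × 0.9562² = 9.015 − 4.480 = 4.535 m.

4.535 m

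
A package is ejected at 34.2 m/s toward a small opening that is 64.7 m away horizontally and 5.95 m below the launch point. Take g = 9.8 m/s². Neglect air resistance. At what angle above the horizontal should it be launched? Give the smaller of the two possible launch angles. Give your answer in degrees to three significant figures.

10.7°

Trajectory: y = x tanθ − g x² (1 + tan²θ)/(2v₀²). With x = 64.7, y = −5.95, v₀ = 34.2, g = 9.80:
17.54 tan²θ − 64.7 tanθ + (11.59) = 0.
tanθ = [64.7 ± √(64.7² − 4 × 17.54 × (11.59))] / (2 × 17.54) = (64.7 ± 58.08) / 35.07, giving tanθ = 0.1887 or 3.501.
θ = 10.69° or 74.06°; the smaller is 10.69°.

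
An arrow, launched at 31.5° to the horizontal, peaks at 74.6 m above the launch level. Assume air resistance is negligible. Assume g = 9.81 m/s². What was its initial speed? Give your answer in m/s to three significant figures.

73.2 m/s

At the peak v_y = 0, so v_y0 = √(2gH) = √(2 × 9.81 × 74.6) = 38.26 m/s.
v_y0 = v₀ sin θ ⇒ v₀ = 38.26 / sin 31.5° = 73.22 m/s.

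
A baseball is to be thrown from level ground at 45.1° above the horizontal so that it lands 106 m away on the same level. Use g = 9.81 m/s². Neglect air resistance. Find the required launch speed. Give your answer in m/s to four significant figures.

32.25 m/s

From R = (v₀² / g) sin 2θ: v₀ = √(gR / sin 2θ).
v₀ = √(9.81 × 106 / sin 90.20°) = √(1040 / 1.0000) = √1039.9 = 32.25 m/s.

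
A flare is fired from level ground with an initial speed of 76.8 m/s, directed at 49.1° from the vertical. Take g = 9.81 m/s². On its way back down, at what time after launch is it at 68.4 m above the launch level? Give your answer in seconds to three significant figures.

8.64 s

vₓ = 76.80 sin 49.1° = 58.05 m/s; v_y0 = 76.80 cos 49.1° = 50.28 m/s.
Height y(t) = 50.28 t − 4.905 t² = 68.4 gives 4.905 t² − 50.28 t + 68.4 = 0.
Quadratic formula: t = (50.28 ± √1186.5) / 9.81 = (50.28 ± 34.45) / 9.81 → t = 1.615 s or 8.637 s.
The descending-branch root is 8.637 s.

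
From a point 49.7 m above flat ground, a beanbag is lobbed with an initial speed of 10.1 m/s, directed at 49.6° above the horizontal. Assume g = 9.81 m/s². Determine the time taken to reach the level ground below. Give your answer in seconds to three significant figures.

Components: vₓ = 10.10 cos 49.6° = 6.546 m/s, v_y0 = 10.10 sin 49.6° = 7.692 m/s.
With up positive and y = 0 at the ground: y(t) = 49.7 + (7.692) t − 4.905 t². Setting y = 0 and taking the positive root: t = [7.692 + √(7.692² + 2·9.81·49.7)] / 9.81 = (7.692 + 32.16) / 9.81 = 4.062 s.

4.06 s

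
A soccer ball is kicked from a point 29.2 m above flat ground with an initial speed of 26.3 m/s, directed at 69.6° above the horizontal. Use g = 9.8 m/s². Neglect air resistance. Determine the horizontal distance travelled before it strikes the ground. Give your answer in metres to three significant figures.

55.2 m

Components: vₓ = 26.30 cos 69.6° = 9.167 m/s, v_y0 = 26.30 sin 69.6° = 24.65 m/s.
Vertical motion (up positive, ground at y = 0): 4.900 t² − (24.65) t − 29.2 = 0, so t = (24.65 + √(24.65² + 2·9.80·29.2)) / 9.80 = (24.65 + 34.35) / 9.80 = 6.021 s.
Horizontal distance: R = vₓ t = 9.167 × 6.021 = 55.19 m.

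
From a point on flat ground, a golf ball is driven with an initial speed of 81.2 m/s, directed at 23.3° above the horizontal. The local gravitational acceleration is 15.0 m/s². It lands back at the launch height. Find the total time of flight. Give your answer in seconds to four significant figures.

4.282 s

Components: vₓ = 81.20 cos 23.3° = 74.58 m/s, v_y0 = 81.20 sin 23.3° = 32.12 m/s.
Time of flight on level ground: T = 2 v_y0 / g = 2 × 32.12 / 15.0 = 4.282 s.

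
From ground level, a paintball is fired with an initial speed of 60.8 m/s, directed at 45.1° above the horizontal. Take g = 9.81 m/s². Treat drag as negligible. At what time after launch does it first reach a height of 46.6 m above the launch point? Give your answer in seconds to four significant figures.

Resolve: vₓ = 60.80 cos 45.1° = 42.92 m/s and v_y0 = 60.80 sin 45.1° = 43.07 m/s.
Set y = v_y0 t − ½ g t² = 46.6: 4.905 t² − 43.07 t + 46.6 = 0.
Quadratic formula: t = (43.07 ± √940.48) / 9.81 = (43.07 ± 30.67) / 9.81 → t = 1.264 s or 7.516 s.
The first (ascending) time is 1.264 s.

1.264 s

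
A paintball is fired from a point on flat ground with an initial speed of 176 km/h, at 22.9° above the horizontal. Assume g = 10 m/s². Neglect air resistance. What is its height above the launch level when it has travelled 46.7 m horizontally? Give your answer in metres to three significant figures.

14.4 m

Convert: 176 km/h = 176/3.6 = 48.89 m/s.
Components: vₓ = 48.89 cos 22.9° = 45.04 m/s, v_y0 = 48.89 sin 22.9° = 19.02 m/s.
x = vₓ t ⇒ t = 46.7/45.04 = 1.037 s.
Height: y = v_y0 t − ½ g t² = 19.02 × 1.037 − 5.000 × 1.037² = 19.73 − 5.376 = 14.35 m.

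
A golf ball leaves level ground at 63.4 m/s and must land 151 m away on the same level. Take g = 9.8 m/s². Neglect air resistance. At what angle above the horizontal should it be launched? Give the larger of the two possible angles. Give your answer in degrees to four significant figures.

From R = (v₀²/g) sin 2θ: sin 2θ = 9.80 × 151 / 4019.6 = 0.3681.
2θ = 21.60° or 180° − 21.60° = 158.4°, so θ = 10.80° or 79.20°.
The larger angle is 79.20°.

79.20°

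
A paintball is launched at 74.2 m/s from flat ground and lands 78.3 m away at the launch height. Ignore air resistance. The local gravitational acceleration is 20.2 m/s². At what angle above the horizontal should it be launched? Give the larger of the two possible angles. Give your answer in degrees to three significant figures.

R = v₀² sin 2θ / g gives sin 2θ = gR/v₀² = 20.2·78.3/74.2² = 0.2873.
2θ = 16.70° or 180° − 16.70° = 163.3°, so θ = 8.348° or 81.65°.
The larger angle is 81.65°.

81.7°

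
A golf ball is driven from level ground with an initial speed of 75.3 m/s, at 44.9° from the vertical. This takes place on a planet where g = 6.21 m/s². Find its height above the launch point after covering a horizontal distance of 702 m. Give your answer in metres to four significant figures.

162.8 m

vₓ = 75.30 sin 44.9° = 53.15 m/s; v_y0 = 75.30 cos 44.9° = 53.34 m/s.
Time to reach x = 702 m: t = x/vₓ = 702/53.15 = 13.21 s.
Height: y = v_y0 t − ½ g t² = 53.34 × 13.21 − 3.105 × 13.21² = 704.5 − 541.6 = 162.8 m.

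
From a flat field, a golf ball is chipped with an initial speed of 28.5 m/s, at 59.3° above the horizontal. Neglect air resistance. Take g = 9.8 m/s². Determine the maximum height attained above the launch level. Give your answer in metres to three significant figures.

Resolve: vₓ = 28.50 cos 59.3° = 14.55 m/s and v_y0 = 28.50 sin 59.3° = 24.51 m/s.
Maximum height: H = v_y0² / (2g) = 24.51² / (2 × 9.80) = 30.64 m.

30.6 m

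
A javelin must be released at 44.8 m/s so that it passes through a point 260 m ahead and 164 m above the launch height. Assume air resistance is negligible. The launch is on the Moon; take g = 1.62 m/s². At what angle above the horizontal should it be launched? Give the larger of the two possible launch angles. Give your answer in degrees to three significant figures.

83.5°

Trajectory: y = x tanθ − g x² (1 + tan²θ)/(2v₀²). With x = 260, y = 164, v₀ = 44.8, g = 1.62:
27.28 tan²θ − 260 tanθ + (191.3) = 0.
tanθ = [260 ± √(260² − 4 × 27.28 × (191.3))] / (2 × 27.28) = (260 ± 216.2) / 54.56, giving tanθ = 0.8034 or 8.727.
θ = 38.78° or 83.46°; the larger is 83.46°.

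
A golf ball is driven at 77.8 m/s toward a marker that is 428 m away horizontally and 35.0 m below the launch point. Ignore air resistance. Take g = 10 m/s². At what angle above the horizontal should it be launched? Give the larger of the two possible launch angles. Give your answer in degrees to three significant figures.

68.4°

Trajectory: y = x tanθ − g x² (1 + tan²θ)/(2v₀²). With x = 428, y = −35.0, v₀ = 77.8, g = 10.0:
151.3 tan²θ − 428 tanθ + (116.3) = 0.
tanθ = [428 ± √(428² − 4 × 151.3 × (116.3))] / (2 × 151.3) = (428 ± 335.8) / 302.6, giving tanθ = 0.3046 or 2.524.
θ = 16.94° or 68.39°; the larger is 68.39°.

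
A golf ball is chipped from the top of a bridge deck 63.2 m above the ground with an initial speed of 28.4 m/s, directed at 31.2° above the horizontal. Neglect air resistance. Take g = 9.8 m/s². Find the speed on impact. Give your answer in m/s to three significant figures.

Resolve: vₓ = 28.40 cos 31.2° = 24.29 m/s and v_y0 = 28.40 sin 31.2° = 14.71 m/s.
The projectile lands when y = 63.2 + (14.71) t − ½·9.80·t² = 0. Positive root: t = (14.71 + √(14.71² + 2·9.80·63.2)) / 9.80 = (14.71 + 38.15) / 9.80 = 5.394 s.
Vertical velocity at impact: v_y = v_y0 − g t = 14.71 − 9.80 × 5.394 = −38.15 m/s.
Speed: |v| = √(vₓ² + v_y²) = √(24.29² + 38.15²) = 45.22 m/s.

45.2 m/s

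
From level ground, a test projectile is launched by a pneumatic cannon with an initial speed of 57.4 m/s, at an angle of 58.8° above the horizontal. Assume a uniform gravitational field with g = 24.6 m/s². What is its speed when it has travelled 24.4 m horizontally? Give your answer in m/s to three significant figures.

41.5 m/s

Horizontal component vₓ = 57.40 cos 58.8° = 29.73 m/s; vertical v_y0 = 57.40 sin 58.8° = 49.10 m/s.
At x = 24.4 m, t = x/vₓ = 24.4/29.73 = 0.8206 s.
Vertical velocity there: v_y = v_y0 − g t = 49.10 − 24.6 × 0.8206 = 28.91 m/s.
Speed: √(vₓ² + v_y²) = √(29.73² + 28.91²) = 41.47 m/s.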